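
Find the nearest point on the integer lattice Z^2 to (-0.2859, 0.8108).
(0, 1)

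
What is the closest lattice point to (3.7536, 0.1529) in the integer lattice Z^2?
(4, 0)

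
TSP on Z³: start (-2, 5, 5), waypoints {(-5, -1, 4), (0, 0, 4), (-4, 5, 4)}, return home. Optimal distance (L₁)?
24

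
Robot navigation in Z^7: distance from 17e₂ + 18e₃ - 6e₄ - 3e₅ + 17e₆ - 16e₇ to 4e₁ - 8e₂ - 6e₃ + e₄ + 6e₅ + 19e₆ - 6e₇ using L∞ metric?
25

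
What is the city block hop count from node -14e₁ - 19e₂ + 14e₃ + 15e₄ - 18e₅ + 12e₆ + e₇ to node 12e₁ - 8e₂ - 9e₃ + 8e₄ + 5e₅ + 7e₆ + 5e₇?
99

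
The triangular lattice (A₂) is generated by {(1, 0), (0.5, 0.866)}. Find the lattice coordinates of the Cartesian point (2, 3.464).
4b₂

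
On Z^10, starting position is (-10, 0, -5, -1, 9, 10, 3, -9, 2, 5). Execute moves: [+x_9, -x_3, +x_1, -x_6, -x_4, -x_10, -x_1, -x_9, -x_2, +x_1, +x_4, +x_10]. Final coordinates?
(-9, -1, -6, -1, 9, 9, 3, -9, 2, 5)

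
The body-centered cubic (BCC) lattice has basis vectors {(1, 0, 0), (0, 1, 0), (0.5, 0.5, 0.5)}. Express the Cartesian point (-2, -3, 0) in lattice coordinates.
-2b₁ - 3b₂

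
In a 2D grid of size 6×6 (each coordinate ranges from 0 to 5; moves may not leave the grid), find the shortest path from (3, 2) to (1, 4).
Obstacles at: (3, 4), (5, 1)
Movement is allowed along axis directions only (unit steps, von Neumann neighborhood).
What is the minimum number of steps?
4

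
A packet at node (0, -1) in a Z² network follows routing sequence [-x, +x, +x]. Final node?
(1, -1)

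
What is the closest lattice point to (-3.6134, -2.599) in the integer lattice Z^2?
(-4, -3)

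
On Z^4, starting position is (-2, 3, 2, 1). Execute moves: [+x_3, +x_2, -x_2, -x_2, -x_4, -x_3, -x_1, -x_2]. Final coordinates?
(-3, 1, 2, 0)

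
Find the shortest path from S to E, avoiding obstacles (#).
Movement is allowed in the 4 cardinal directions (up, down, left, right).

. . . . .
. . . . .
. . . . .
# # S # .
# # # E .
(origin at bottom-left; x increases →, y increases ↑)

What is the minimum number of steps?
6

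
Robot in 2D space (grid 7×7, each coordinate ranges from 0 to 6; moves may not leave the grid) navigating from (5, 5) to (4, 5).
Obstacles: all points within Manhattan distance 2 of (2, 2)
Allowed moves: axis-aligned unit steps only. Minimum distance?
1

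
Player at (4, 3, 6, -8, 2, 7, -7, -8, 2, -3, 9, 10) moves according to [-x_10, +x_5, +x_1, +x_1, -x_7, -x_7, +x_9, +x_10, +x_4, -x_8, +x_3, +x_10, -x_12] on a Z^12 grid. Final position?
(6, 3, 7, -7, 3, 7, -9, -9, 3, -2, 9, 9)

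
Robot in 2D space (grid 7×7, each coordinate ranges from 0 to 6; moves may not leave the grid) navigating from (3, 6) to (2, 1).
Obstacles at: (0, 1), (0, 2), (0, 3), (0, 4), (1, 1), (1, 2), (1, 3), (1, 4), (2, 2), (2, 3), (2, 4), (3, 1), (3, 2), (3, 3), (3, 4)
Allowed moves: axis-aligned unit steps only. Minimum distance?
10
(one shortest path: (3, 6) → (4, 6) → (4, 5) → (4, 4) → (4, 3) → (4, 2) → (4, 1) → (4, 0) → (3, 0) → (2, 0) → (2, 1))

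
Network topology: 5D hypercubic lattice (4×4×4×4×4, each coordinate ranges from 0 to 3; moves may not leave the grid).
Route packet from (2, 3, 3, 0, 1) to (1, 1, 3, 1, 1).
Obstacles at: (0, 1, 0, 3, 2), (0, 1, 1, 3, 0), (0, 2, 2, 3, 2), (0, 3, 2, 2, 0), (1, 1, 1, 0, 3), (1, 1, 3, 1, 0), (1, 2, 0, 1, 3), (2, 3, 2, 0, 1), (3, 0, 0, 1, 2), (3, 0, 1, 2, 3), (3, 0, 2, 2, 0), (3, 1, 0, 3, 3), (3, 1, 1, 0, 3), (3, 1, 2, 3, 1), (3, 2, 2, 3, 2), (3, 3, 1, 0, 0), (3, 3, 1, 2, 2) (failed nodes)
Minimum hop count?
4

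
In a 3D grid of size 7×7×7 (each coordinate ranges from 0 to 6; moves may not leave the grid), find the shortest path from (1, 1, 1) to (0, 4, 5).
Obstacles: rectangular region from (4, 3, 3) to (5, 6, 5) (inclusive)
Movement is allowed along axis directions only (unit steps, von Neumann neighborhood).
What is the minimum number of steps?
8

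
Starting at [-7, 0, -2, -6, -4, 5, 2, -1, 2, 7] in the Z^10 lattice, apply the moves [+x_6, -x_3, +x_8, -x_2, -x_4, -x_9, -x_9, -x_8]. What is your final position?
(-7, -1, -3, -7, -4, 6, 2, -1, 0, 7)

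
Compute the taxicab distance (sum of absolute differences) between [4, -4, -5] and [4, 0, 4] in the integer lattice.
13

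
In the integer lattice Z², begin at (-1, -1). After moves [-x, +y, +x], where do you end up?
(-1, 0)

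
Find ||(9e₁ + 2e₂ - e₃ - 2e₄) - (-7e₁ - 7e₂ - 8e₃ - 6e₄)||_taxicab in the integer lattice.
36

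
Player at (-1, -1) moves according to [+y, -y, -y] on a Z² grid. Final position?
(-1, -2)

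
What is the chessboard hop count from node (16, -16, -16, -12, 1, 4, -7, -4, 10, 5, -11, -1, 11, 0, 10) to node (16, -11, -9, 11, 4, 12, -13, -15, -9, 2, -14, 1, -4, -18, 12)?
23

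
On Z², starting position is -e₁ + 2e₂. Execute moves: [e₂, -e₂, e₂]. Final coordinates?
(-1, 3)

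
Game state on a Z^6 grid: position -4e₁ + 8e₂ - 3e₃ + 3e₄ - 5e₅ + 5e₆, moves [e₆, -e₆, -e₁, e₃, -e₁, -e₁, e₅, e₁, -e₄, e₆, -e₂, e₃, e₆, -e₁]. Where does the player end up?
(-7, 7, -1, 2, -4, 7)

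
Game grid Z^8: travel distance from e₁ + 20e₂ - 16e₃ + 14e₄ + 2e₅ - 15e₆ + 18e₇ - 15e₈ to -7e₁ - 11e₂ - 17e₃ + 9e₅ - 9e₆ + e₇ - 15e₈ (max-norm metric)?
31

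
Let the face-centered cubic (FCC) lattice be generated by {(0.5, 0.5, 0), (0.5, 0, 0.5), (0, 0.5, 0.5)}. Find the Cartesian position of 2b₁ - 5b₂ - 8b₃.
(-1.5, -3, -6.5)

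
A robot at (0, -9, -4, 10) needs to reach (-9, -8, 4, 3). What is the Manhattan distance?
25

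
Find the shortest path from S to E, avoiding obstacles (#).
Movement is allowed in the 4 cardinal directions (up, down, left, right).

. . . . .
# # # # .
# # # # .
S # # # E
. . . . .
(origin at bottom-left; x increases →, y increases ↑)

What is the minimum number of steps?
6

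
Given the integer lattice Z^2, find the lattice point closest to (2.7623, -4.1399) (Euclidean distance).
(3, -4)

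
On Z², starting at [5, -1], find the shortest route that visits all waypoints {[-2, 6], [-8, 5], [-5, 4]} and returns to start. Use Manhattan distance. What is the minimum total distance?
40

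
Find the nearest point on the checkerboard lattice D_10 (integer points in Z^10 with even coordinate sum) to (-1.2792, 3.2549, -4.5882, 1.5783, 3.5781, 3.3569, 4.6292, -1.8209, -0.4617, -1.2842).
(-1, 3, -5, 2, 4, 3, 5, -2, 0, -1)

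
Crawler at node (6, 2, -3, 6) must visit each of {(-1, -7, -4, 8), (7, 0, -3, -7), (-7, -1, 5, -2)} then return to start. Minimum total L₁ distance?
94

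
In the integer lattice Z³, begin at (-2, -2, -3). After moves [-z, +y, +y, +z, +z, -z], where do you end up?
(-2, 0, -3)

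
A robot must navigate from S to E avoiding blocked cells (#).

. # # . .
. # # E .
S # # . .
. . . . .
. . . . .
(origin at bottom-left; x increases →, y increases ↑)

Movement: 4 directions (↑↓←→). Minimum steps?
6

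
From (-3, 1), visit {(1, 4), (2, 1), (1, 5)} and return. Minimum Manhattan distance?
18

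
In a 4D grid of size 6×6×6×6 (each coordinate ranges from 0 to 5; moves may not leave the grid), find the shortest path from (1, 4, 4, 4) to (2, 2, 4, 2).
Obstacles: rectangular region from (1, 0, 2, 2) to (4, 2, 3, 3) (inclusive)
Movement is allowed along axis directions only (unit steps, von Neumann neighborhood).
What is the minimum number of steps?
5
(one shortest path: (1, 4, 4, 4) → (2, 4, 4, 4) → (2, 3, 4, 4) → (2, 2, 4, 4) → (2, 2, 4, 3) → (2, 2, 4, 2))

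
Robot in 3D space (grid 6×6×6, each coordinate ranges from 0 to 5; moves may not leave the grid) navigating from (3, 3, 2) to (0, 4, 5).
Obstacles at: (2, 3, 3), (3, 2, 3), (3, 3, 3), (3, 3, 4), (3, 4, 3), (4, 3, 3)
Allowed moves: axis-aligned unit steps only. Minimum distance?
7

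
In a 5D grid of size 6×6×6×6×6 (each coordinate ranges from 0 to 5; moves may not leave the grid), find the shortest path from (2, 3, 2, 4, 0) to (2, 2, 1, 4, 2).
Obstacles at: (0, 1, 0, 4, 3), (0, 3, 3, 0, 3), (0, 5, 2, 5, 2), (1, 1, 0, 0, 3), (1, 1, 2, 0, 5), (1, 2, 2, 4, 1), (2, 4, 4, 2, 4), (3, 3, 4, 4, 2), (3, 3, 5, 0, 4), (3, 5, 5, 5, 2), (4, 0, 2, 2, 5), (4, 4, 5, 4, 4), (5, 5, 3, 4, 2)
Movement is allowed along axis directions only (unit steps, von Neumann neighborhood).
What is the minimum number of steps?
4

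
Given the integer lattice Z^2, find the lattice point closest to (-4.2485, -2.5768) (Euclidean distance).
(-4, -3)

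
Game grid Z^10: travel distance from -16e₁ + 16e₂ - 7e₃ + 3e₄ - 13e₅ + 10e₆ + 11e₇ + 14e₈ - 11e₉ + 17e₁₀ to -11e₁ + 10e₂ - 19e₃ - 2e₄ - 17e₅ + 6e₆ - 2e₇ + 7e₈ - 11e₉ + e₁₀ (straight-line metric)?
27.1293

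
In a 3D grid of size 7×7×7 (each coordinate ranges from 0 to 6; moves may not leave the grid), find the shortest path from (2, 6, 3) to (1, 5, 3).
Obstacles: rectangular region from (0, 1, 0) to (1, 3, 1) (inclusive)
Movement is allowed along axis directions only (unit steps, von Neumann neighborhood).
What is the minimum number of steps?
2
(one shortest path: (2, 6, 3) → (1, 6, 3) → (1, 5, 3))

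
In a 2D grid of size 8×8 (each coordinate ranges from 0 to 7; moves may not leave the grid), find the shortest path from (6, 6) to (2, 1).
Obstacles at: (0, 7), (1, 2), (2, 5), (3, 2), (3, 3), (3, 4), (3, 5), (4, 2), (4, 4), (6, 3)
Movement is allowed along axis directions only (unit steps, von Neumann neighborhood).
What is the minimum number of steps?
9
(one shortest path: (6, 6) → (5, 6) → (5, 5) → (5, 4) → (5, 3) → (5, 2) → (5, 1) → (4, 1) → (3, 1) → (2, 1))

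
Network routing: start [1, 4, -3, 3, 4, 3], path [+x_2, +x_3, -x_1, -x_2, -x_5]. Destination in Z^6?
(0, 4, -2, 3, 3, 3)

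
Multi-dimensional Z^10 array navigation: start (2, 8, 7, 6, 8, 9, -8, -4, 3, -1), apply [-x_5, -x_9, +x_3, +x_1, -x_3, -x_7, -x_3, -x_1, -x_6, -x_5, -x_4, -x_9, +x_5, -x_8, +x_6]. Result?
(2, 8, 6, 5, 7, 9, -9, -5, 1, -1)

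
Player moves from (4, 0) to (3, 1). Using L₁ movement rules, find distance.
2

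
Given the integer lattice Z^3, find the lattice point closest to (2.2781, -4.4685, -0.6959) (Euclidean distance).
(2, -4, -1)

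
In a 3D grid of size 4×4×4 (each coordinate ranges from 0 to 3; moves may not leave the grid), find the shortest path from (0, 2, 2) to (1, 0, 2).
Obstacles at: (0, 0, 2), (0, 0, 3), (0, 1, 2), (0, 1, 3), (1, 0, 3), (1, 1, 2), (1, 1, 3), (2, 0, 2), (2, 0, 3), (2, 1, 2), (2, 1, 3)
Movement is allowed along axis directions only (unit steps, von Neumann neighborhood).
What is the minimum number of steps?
5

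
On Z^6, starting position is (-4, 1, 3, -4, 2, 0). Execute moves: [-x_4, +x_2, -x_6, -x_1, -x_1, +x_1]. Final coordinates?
(-5, 2, 3, -5, 2, -1)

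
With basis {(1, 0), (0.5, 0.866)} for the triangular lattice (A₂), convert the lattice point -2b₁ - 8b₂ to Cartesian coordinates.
(-6, -6.928)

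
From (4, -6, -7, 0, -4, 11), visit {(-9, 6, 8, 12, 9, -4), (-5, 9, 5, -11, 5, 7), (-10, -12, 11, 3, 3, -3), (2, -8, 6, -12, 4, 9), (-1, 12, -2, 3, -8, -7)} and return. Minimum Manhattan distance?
268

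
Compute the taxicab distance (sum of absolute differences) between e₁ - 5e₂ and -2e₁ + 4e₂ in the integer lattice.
12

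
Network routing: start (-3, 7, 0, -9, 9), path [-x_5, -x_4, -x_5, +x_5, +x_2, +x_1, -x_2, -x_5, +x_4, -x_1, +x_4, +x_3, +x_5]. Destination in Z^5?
(-3, 7, 1, -8, 8)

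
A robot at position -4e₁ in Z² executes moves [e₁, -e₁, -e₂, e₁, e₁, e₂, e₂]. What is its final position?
(-2, 1)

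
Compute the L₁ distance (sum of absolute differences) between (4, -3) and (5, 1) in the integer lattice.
5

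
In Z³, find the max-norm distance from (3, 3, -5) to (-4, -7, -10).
10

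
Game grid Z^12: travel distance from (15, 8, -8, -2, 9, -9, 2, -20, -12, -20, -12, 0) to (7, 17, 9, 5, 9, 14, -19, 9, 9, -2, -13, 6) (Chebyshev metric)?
29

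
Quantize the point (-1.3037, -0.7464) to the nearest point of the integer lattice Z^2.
(-1, -1)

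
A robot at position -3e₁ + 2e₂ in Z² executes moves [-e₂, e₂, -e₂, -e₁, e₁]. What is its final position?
(-3, 1)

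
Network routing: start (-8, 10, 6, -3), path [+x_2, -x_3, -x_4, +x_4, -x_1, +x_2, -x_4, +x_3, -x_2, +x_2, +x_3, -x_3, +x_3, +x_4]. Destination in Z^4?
(-9, 12, 7, -3)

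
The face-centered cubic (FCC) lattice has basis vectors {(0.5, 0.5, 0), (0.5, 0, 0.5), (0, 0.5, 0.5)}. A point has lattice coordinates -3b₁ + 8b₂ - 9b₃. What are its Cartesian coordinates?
(2.5, -6, -0.5)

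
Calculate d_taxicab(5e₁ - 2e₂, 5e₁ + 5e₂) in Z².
7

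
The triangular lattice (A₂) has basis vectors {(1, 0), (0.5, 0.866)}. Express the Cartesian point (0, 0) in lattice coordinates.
0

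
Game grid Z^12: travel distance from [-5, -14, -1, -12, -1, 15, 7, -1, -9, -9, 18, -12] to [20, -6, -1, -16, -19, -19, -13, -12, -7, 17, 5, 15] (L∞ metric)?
34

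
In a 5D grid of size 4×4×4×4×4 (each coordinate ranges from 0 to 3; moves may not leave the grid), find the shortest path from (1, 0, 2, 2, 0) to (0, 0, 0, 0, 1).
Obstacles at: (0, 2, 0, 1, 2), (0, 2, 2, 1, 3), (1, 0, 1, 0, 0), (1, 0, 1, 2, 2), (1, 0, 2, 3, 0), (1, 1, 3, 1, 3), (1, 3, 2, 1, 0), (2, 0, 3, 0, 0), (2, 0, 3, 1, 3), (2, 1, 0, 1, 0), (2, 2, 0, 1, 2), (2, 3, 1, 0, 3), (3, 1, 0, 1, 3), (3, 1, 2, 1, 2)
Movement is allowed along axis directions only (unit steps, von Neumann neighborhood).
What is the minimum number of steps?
6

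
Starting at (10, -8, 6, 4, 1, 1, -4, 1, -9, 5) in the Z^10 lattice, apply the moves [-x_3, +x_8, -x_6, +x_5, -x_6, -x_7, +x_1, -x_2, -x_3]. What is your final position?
(11, -9, 4, 4, 2, -1, -5, 2, -9, 5)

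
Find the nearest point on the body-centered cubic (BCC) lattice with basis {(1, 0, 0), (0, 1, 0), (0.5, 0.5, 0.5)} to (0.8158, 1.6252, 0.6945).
(0.5, 1.5, 0.5)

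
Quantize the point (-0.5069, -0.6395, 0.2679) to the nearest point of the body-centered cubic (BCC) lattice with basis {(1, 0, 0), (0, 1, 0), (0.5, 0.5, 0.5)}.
(-0.5, -0.5, 0.5)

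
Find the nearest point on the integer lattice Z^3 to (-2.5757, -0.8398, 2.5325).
(-3, -1, 3)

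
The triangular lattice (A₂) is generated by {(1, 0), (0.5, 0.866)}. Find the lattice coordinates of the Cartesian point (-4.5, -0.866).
-4b₁ - b₂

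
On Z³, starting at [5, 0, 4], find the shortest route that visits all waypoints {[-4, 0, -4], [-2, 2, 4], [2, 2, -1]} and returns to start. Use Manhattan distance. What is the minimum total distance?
42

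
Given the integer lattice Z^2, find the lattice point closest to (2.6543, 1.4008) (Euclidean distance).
(3, 1)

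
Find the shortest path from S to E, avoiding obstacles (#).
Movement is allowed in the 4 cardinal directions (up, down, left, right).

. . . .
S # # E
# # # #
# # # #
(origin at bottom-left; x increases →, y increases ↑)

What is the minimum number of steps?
5
(one shortest path: (0, 2) → (0, 3) → (1, 3) → (2, 3) → (3, 3) → (3, 2))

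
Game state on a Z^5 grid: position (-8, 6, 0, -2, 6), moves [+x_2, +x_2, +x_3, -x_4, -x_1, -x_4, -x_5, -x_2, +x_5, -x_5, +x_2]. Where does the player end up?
(-9, 8, 1, -4, 5)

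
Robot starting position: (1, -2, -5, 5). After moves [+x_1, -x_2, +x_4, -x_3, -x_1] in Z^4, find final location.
(1, -3, -6, 6)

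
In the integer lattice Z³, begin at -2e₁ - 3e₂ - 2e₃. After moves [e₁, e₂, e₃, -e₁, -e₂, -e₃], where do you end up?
(-2, -3, -2)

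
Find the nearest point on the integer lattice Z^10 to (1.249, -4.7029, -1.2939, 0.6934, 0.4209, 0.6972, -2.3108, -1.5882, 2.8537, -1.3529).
(1, -5, -1, 1, 0, 1, -2, -2, 3, -1)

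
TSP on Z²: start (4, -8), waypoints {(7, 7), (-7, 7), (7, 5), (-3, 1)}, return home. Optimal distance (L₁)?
58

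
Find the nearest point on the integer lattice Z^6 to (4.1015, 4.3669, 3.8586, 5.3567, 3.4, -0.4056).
(4, 4, 4, 5, 3, 0)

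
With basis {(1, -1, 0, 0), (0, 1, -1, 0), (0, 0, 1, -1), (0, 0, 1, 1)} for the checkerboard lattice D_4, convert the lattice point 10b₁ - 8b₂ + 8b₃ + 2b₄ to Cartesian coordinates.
(10, -18, 18, -6)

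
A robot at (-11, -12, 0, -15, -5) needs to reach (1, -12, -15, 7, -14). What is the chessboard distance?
22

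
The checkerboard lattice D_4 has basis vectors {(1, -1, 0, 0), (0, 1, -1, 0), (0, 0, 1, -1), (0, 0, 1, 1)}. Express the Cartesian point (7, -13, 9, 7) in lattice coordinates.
7b₁ - 6b₂ - 2b₃ + 5b₄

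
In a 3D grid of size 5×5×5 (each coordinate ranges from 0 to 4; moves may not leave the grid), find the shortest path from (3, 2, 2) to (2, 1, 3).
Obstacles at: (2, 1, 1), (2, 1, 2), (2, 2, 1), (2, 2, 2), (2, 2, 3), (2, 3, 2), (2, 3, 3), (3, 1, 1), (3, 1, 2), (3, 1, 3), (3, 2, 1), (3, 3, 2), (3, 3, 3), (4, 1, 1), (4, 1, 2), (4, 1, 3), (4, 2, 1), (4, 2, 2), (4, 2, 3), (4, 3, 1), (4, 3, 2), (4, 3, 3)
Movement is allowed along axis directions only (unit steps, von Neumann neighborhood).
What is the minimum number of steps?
5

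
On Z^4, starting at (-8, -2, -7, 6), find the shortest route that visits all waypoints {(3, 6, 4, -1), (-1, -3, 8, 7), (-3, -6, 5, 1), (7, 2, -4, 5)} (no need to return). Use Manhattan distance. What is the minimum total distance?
80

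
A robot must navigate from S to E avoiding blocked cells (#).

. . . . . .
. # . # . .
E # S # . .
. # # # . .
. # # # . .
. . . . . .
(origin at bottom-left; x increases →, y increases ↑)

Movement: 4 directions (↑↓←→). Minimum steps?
6
(one shortest path: (2, 3) → (2, 4) → (2, 5) → (1, 5) → (0, 5) → (0, 4) → (0, 3))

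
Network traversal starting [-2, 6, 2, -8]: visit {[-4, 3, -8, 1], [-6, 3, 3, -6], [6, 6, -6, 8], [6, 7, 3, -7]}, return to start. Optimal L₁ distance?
88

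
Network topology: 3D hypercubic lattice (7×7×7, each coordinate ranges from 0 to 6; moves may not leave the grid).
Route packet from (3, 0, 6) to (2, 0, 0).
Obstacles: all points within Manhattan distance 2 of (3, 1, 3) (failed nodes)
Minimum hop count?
9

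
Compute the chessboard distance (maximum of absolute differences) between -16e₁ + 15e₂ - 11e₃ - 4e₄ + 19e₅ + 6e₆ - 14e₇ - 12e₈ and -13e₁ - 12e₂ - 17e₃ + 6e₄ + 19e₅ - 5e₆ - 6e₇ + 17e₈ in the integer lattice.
29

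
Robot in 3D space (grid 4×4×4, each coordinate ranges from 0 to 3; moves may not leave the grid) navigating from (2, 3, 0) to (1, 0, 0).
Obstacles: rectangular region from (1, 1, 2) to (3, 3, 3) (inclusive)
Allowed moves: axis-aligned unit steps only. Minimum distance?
4
(one shortest path: (2, 3, 0) → (1, 3, 0) → (1, 2, 0) → (1, 1, 0) → (1, 0, 0))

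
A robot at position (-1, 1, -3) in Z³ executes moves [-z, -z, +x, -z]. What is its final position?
(0, 1, -6)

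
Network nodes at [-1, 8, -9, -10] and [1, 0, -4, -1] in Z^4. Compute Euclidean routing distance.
13.1909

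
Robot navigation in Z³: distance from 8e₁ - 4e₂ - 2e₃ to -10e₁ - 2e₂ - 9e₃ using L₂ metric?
19.4165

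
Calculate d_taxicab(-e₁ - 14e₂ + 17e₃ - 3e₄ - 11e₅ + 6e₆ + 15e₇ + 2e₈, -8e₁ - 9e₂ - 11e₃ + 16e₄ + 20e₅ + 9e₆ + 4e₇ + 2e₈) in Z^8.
104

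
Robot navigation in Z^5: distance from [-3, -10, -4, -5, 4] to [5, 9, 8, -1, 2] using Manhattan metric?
45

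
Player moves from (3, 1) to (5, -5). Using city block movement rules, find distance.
8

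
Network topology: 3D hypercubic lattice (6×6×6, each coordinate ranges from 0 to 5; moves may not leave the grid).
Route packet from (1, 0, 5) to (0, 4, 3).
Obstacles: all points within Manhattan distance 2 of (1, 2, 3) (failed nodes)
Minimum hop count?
7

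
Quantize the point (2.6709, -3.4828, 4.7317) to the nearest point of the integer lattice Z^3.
(3, -3, 5)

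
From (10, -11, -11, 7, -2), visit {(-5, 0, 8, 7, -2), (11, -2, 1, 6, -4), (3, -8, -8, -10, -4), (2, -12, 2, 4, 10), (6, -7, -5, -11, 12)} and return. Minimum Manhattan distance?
182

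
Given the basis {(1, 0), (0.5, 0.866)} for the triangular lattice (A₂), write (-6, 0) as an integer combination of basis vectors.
-6b₁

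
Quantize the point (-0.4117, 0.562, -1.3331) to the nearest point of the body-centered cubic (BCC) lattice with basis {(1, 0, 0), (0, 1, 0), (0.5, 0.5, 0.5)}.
(-0.5, 0.5, -1.5)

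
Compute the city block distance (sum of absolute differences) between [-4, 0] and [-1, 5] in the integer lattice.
8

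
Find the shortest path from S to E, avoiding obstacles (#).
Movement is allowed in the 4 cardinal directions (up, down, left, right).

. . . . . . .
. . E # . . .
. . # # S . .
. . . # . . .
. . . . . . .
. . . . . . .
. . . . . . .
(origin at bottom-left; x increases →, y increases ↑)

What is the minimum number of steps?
5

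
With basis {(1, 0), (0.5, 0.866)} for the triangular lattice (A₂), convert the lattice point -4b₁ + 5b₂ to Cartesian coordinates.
(-1.5, 4.33)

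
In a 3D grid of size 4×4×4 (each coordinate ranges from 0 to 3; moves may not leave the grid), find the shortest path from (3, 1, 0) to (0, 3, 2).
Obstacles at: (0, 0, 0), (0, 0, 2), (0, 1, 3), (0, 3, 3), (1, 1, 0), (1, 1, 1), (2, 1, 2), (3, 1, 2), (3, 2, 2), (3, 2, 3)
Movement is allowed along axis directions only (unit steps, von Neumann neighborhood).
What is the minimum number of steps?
7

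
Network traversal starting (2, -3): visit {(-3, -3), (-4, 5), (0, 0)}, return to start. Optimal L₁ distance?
28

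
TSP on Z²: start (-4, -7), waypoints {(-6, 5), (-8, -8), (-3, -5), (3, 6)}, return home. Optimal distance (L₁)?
50
(one optimal route: (-4, -7) → (-8, -8) → (-6, 5) → (3, 6) → (-3, -5) → (-4, -7))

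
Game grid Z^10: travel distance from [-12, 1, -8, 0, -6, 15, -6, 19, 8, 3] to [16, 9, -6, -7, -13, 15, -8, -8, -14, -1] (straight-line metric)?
46.7226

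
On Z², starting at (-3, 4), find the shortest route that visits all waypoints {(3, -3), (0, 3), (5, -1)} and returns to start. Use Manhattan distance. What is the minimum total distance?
30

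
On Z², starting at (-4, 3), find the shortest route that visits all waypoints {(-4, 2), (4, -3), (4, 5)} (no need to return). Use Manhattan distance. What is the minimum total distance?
20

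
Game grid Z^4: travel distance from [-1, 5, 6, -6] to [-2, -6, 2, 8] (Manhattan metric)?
30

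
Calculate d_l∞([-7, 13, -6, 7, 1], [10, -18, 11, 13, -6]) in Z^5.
31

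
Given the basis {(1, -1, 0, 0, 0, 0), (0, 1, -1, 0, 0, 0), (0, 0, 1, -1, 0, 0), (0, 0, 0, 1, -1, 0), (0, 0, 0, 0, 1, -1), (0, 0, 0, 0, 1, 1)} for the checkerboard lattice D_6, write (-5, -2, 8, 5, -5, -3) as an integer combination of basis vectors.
-5b₁ - 7b₂ + b₃ + 6b₄ + 2b₅ - b₆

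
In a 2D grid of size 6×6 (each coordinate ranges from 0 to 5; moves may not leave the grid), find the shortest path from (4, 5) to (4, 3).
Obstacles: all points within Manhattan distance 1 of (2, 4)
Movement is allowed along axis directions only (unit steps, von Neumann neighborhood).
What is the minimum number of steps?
2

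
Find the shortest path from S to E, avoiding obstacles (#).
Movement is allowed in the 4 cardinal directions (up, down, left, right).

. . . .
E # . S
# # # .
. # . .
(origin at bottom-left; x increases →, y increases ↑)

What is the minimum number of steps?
5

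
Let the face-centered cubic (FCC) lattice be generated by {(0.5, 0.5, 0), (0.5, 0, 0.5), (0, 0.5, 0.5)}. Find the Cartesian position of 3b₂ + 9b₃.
(1.5, 4.5, 6)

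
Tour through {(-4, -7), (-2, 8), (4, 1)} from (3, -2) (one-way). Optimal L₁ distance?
34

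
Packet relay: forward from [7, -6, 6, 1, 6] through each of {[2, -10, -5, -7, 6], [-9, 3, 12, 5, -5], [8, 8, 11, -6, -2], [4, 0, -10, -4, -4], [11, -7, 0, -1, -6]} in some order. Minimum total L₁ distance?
162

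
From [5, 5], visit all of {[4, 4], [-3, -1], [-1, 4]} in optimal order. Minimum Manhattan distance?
14
(one optimal route: (5, 5) → (4, 4) → (-1, 4) → (-3, -1))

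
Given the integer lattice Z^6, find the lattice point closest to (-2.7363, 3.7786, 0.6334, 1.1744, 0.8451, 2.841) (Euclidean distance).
(-3, 4, 1, 1, 1, 3)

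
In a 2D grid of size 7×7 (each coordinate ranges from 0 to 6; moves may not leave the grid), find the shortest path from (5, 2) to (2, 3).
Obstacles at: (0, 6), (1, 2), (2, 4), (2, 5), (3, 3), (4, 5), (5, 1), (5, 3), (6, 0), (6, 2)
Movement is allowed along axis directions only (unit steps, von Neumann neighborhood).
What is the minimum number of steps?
4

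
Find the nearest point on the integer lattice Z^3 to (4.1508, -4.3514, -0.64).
(4, -4, -1)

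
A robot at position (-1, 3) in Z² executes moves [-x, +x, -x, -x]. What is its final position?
(-3, 3)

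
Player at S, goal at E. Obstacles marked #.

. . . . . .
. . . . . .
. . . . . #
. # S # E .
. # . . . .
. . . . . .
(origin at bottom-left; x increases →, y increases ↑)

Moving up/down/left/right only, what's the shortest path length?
4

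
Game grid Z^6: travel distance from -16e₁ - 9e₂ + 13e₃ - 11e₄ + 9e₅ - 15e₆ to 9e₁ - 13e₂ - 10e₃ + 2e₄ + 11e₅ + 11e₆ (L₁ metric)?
93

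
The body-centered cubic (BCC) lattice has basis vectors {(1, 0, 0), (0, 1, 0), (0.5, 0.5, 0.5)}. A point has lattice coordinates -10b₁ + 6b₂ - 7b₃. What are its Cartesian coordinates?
(-13.5, 2.5, -3.5)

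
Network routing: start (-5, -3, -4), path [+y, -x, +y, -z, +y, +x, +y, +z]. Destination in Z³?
(-5, 1, -4)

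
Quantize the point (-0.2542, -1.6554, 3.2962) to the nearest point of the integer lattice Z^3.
(0, -2, 3)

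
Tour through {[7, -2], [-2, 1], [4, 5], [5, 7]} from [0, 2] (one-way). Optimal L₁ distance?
27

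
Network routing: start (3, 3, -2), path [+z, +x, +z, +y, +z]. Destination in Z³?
(4, 4, 1)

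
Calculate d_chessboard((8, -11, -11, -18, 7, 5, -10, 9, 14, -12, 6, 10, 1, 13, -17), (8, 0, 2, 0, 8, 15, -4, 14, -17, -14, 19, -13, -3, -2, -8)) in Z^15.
31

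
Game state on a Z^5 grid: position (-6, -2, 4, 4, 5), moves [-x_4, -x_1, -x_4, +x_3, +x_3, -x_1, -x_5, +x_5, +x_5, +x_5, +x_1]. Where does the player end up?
(-7, -2, 6, 2, 7)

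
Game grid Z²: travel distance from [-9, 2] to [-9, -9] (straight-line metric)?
11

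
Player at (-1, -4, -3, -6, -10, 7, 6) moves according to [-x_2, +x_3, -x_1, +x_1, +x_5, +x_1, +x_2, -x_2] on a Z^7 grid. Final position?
(0, -5, -2, -6, -9, 7, 6)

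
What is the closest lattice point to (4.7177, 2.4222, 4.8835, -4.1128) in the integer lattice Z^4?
(5, 2, 5, -4)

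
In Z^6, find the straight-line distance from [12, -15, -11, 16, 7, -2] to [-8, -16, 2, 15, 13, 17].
31.1127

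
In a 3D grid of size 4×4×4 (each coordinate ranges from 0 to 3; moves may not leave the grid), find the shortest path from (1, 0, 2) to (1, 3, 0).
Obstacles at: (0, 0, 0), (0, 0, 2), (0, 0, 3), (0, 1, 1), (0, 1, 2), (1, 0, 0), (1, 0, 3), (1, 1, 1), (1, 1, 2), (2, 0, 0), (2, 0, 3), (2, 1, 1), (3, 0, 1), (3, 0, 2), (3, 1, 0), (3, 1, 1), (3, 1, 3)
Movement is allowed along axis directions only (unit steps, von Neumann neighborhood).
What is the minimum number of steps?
7
(one shortest path: (1, 0, 2) → (2, 0, 2) → (2, 1, 2) → (2, 2, 2) → (1, 2, 2) → (1, 3, 2) → (1, 3, 1) → (1, 3, 0))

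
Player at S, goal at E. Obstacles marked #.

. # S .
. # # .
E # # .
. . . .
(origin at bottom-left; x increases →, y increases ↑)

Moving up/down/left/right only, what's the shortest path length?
8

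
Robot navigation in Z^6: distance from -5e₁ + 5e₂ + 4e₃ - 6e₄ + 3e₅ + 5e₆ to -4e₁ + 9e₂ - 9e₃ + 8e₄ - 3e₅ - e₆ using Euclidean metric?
21.3073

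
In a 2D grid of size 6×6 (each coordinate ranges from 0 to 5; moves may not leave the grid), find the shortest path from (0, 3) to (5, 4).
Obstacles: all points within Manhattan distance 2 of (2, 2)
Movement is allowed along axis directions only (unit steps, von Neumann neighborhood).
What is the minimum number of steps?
8
(one shortest path: (0, 3) → (0, 4) → (1, 4) → (1, 5) → (2, 5) → (3, 5) → (4, 5) → (5, 5) → (5, 4))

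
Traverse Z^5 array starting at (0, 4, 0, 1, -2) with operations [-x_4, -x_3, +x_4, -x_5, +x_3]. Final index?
(0, 4, 0, 1, -3)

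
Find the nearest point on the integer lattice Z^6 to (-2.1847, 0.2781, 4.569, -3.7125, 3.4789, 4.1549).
(-2, 0, 5, -4, 3, 4)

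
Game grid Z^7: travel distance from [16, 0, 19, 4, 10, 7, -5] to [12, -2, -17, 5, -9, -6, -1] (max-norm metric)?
36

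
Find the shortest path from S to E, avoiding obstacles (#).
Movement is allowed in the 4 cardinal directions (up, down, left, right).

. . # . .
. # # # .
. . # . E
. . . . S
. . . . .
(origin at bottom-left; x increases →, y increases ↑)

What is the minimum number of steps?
1
(one shortest path: (4, 1) → (4, 2))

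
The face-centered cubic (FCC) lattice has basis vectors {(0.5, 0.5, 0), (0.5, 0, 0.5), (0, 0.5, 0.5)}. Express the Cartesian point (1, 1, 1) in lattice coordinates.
b₁ + b₂ + b₃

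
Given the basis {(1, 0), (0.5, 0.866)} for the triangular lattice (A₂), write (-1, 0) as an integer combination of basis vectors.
-b₁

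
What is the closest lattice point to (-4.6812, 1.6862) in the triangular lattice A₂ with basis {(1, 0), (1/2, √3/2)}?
(-5, 1.732)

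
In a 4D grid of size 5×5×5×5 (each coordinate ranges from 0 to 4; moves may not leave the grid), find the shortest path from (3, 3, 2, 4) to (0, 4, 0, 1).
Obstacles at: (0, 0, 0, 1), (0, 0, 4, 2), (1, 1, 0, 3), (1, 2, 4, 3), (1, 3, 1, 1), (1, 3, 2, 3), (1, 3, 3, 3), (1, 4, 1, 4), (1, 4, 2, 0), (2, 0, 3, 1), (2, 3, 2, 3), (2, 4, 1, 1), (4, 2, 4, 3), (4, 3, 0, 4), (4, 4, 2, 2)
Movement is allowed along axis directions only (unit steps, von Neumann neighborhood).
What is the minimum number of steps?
9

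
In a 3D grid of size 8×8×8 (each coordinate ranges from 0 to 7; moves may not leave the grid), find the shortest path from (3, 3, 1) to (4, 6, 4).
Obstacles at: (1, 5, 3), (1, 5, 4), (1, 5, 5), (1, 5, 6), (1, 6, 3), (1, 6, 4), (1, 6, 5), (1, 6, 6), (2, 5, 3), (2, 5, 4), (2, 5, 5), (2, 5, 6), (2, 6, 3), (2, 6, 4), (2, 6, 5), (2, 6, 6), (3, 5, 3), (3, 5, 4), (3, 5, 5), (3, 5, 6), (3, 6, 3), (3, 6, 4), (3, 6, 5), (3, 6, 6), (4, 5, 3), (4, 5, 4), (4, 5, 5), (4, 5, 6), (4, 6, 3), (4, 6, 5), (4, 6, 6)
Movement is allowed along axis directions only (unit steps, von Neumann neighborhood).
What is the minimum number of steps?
9
(one shortest path: (3, 3, 1) → (4, 3, 1) → (5, 3, 1) → (5, 4, 1) → (5, 5, 1) → (5, 6, 1) → (5, 6, 2) → (5, 6, 3) → (5, 6, 4) → (4, 6, 4))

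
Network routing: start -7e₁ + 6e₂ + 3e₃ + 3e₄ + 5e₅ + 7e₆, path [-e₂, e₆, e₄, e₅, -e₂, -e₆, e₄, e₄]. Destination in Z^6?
(-7, 4, 3, 6, 6, 7)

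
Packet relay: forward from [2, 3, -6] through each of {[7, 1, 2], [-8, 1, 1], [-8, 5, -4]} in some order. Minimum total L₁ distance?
39
(one optimal route: (2, 3, -6) → (-8, 5, -4) → (-8, 1, 1) → (7, 1, 2))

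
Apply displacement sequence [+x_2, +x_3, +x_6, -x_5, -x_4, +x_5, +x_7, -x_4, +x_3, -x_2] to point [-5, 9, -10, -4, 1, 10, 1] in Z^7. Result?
(-5, 9, -8, -6, 1, 11, 2)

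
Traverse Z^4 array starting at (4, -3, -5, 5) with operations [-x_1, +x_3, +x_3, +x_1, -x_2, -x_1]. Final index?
(3, -4, -3, 5)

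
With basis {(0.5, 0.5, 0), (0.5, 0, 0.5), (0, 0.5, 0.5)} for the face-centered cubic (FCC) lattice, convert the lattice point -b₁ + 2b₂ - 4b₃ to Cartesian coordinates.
(0.5, -2.5, -1)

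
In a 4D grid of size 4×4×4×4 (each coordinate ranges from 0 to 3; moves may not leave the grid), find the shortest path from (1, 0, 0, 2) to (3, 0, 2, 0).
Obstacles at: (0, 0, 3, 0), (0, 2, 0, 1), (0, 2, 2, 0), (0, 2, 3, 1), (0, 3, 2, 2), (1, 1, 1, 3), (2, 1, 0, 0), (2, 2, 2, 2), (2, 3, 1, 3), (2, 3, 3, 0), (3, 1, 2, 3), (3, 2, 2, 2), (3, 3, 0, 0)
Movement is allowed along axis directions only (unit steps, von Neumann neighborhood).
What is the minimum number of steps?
6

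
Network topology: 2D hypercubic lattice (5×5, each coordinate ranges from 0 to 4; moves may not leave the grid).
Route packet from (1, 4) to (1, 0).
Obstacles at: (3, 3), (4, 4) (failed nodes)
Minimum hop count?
4
(one shortest path: (1, 4) → (1, 3) → (1, 2) → (1, 1) → (1, 0))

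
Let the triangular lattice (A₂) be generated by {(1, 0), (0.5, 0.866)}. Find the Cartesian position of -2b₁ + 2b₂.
(-1, 1.732)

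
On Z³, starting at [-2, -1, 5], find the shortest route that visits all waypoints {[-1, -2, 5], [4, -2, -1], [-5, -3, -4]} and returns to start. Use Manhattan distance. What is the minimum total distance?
40
(one optimal route: (-2, -1, 5) → (-1, -2, 5) → (4, -2, -1) → (-5, -3, -4) → (-2, -1, 5))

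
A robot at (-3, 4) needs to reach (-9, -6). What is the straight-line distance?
11.6619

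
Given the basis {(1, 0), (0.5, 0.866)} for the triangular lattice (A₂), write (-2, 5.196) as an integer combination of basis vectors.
-5b₁ + 6b₂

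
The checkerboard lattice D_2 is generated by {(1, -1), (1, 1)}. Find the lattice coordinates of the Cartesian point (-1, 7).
-4b₁ + 3b₂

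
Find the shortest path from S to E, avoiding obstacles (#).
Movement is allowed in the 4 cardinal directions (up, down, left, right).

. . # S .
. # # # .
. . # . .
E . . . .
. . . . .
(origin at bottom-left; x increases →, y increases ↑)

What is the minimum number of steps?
8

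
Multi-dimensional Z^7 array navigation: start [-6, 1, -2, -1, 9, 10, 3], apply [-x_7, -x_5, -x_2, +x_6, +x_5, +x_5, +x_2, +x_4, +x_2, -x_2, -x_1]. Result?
(-7, 1, -2, 0, 10, 11, 2)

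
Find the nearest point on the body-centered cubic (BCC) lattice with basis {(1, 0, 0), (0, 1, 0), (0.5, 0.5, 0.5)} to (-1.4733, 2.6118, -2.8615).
(-1.5, 2.5, -2.5)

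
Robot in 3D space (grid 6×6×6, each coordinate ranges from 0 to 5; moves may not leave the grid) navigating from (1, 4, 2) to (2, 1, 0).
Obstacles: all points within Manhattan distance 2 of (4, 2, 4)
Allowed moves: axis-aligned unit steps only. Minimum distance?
6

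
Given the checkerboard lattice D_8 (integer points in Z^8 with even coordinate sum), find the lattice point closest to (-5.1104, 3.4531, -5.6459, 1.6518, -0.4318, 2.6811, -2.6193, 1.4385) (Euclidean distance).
(-5, 4, -6, 2, 0, 3, -3, 1)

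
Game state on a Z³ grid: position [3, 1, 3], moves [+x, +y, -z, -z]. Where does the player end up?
(4, 2, 1)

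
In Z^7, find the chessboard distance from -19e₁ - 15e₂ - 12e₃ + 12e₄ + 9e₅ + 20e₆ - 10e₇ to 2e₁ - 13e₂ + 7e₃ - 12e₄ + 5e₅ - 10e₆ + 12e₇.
30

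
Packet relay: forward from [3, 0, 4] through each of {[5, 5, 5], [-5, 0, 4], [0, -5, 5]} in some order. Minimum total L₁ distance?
34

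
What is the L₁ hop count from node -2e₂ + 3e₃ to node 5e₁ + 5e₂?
15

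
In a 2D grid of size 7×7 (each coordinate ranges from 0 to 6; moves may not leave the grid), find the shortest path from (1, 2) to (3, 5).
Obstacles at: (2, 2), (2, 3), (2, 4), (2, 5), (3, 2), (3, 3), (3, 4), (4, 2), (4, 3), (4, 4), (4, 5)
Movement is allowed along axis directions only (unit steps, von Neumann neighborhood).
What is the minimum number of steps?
7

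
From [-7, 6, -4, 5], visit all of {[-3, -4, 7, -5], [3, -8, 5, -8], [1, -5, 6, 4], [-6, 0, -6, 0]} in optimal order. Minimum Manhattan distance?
72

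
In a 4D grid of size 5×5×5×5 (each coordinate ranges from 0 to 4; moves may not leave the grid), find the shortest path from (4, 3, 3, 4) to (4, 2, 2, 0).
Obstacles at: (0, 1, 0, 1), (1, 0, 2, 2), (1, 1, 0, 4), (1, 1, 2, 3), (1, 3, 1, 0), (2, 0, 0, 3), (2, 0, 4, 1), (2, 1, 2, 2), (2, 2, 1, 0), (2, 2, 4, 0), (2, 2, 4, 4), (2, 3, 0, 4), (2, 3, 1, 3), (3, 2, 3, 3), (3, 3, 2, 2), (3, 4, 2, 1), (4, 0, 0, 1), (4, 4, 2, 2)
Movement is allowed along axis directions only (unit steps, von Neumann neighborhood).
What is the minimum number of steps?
6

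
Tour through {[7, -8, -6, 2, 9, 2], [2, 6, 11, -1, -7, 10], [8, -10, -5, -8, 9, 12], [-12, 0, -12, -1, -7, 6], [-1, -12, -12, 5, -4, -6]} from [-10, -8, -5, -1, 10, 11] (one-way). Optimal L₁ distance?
186
(one optimal route: (-10, -8, -5, -1, 10, 11) → (8, -10, -5, -8, 9, 12) → (7, -8, -6, 2, 9, 2) → (-1, -12, -12, 5, -4, -6) → (-12, 0, -12, -1, -7, 6) → (2, 6, 11, -1, -7, 10))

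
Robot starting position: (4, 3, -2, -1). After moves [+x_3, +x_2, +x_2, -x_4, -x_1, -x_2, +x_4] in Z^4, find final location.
(3, 4, -1, -1)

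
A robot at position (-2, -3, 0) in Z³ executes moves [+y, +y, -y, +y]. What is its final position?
(-2, -1, 0)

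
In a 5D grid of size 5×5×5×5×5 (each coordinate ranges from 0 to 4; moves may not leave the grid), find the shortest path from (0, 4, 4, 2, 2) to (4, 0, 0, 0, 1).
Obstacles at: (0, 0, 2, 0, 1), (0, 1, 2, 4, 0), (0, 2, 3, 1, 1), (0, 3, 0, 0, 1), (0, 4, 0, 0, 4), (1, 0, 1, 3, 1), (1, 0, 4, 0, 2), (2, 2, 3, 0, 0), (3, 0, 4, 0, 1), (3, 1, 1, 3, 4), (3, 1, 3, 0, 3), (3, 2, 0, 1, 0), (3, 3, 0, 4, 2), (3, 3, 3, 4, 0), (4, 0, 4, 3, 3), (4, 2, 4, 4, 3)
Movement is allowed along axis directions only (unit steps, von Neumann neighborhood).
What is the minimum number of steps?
15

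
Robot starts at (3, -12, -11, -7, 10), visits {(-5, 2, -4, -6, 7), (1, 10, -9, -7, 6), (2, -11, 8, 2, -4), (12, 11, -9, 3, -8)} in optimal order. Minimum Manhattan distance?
144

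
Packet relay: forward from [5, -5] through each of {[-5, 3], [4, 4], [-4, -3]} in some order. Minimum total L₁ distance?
27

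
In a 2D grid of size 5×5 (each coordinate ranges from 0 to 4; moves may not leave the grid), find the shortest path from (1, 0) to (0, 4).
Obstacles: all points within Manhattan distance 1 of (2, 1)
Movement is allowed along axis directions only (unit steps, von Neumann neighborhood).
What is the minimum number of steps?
5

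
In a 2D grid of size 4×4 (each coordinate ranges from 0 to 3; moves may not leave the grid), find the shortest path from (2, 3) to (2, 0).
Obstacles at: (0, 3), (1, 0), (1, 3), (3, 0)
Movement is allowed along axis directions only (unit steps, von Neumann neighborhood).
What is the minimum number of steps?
3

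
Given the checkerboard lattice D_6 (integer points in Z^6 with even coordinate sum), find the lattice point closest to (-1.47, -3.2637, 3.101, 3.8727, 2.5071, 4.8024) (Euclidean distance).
(-1, -3, 3, 4, 2, 5)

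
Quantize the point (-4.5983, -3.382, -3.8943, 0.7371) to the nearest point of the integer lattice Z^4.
(-5, -3, -4, 1)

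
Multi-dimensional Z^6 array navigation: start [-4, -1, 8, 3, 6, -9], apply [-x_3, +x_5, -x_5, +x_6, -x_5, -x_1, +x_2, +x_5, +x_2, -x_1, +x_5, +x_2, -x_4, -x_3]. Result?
(-6, 2, 6, 2, 7, -8)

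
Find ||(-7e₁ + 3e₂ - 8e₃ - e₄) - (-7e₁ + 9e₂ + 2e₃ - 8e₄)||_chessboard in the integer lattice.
10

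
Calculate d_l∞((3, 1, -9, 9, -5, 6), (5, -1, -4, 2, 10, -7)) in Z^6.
15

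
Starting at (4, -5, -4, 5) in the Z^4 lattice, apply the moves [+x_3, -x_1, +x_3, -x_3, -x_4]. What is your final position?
(3, -5, -3, 4)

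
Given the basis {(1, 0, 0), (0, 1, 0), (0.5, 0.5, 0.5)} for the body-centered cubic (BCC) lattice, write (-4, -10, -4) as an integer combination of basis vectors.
-6b₂ - 8b₃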